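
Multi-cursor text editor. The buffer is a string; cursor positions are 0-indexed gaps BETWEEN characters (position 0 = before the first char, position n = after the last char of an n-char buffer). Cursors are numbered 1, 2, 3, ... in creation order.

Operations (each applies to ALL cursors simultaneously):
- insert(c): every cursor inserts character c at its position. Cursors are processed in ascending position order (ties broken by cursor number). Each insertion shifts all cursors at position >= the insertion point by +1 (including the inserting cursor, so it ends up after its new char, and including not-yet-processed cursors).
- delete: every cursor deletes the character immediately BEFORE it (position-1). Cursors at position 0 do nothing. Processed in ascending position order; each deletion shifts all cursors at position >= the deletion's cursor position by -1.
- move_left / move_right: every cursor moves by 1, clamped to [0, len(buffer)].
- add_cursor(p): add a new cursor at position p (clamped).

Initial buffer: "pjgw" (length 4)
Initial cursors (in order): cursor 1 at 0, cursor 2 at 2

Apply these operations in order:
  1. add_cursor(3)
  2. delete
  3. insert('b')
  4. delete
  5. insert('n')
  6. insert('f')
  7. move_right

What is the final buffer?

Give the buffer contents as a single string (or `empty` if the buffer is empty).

Answer: nfpnnffw

Derivation:
After op 1 (add_cursor(3)): buffer="pjgw" (len 4), cursors c1@0 c2@2 c3@3, authorship ....
After op 2 (delete): buffer="pw" (len 2), cursors c1@0 c2@1 c3@1, authorship ..
After op 3 (insert('b')): buffer="bpbbw" (len 5), cursors c1@1 c2@4 c3@4, authorship 1.23.
After op 4 (delete): buffer="pw" (len 2), cursors c1@0 c2@1 c3@1, authorship ..
After op 5 (insert('n')): buffer="npnnw" (len 5), cursors c1@1 c2@4 c3@4, authorship 1.23.
After op 6 (insert('f')): buffer="nfpnnffw" (len 8), cursors c1@2 c2@7 c3@7, authorship 11.2323.
After op 7 (move_right): buffer="nfpnnffw" (len 8), cursors c1@3 c2@8 c3@8, authorship 11.2323.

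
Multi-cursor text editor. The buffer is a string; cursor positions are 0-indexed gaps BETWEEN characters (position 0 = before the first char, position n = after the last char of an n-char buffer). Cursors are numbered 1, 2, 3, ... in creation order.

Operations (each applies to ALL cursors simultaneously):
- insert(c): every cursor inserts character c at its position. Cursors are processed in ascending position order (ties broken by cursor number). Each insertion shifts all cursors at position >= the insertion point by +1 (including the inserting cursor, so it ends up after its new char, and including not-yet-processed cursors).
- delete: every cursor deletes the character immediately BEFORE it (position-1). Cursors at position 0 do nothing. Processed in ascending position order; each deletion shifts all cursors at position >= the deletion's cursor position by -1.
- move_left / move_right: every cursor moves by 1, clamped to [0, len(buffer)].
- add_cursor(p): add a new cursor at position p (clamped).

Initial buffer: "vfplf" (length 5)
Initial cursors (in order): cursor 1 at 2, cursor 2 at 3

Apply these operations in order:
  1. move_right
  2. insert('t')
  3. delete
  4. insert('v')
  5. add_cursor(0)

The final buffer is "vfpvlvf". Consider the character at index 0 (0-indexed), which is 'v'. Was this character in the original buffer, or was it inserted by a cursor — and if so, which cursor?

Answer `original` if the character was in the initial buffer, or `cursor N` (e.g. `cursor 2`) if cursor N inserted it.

Answer: original

Derivation:
After op 1 (move_right): buffer="vfplf" (len 5), cursors c1@3 c2@4, authorship .....
After op 2 (insert('t')): buffer="vfptltf" (len 7), cursors c1@4 c2@6, authorship ...1.2.
After op 3 (delete): buffer="vfplf" (len 5), cursors c1@3 c2@4, authorship .....
After op 4 (insert('v')): buffer="vfpvlvf" (len 7), cursors c1@4 c2@6, authorship ...1.2.
After op 5 (add_cursor(0)): buffer="vfpvlvf" (len 7), cursors c3@0 c1@4 c2@6, authorship ...1.2.
Authorship (.=original, N=cursor N): . . . 1 . 2 .
Index 0: author = original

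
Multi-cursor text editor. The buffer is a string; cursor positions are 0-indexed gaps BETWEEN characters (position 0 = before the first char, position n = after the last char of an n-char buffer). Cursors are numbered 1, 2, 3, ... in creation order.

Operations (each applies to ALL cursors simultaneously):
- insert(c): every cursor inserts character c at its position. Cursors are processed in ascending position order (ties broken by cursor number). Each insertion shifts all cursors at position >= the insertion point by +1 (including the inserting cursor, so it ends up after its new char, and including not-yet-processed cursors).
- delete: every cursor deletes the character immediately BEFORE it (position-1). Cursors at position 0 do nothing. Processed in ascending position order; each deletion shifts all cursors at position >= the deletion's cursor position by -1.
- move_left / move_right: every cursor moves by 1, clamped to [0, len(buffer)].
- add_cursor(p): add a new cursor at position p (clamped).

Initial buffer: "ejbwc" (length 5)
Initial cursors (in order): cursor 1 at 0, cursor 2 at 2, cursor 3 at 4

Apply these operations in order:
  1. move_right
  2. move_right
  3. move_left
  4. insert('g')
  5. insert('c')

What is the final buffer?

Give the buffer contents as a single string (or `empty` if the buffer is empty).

Answer: egcjbgcwgcc

Derivation:
After op 1 (move_right): buffer="ejbwc" (len 5), cursors c1@1 c2@3 c3@5, authorship .....
After op 2 (move_right): buffer="ejbwc" (len 5), cursors c1@2 c2@4 c3@5, authorship .....
After op 3 (move_left): buffer="ejbwc" (len 5), cursors c1@1 c2@3 c3@4, authorship .....
After op 4 (insert('g')): buffer="egjbgwgc" (len 8), cursors c1@2 c2@5 c3@7, authorship .1..2.3.
After op 5 (insert('c')): buffer="egcjbgcwgcc" (len 11), cursors c1@3 c2@7 c3@10, authorship .11..22.33.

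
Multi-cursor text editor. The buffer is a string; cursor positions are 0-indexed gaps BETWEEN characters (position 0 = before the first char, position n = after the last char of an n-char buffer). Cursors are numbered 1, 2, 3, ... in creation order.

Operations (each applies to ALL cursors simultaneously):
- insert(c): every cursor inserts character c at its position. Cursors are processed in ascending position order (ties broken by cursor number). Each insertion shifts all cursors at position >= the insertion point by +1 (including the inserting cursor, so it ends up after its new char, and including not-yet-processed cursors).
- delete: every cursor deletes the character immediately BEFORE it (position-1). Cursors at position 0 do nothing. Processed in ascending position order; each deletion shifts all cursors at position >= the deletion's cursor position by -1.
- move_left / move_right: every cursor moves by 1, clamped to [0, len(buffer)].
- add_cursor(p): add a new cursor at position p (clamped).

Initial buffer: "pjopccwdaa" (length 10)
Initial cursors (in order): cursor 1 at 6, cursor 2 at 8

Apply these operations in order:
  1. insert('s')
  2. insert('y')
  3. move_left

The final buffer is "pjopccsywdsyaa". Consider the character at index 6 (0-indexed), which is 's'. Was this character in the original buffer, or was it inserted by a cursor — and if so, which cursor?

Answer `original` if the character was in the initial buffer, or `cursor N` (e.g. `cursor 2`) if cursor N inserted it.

Answer: cursor 1

Derivation:
After op 1 (insert('s')): buffer="pjopccswdsaa" (len 12), cursors c1@7 c2@10, authorship ......1..2..
After op 2 (insert('y')): buffer="pjopccsywdsyaa" (len 14), cursors c1@8 c2@12, authorship ......11..22..
After op 3 (move_left): buffer="pjopccsywdsyaa" (len 14), cursors c1@7 c2@11, authorship ......11..22..
Authorship (.=original, N=cursor N): . . . . . . 1 1 . . 2 2 . .
Index 6: author = 1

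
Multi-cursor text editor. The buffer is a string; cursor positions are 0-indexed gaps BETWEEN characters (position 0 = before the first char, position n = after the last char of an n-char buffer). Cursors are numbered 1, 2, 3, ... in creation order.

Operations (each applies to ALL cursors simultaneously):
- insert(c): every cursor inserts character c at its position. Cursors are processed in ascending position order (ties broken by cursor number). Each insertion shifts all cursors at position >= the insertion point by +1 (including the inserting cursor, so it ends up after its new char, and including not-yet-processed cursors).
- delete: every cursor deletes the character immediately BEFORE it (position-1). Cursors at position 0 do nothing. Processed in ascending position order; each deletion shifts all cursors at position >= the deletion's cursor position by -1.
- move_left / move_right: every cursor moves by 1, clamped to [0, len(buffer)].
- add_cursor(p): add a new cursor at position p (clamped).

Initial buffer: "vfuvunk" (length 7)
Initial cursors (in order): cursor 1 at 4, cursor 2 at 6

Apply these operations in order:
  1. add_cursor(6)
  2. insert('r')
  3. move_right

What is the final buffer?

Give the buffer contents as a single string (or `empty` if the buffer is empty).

Answer: vfuvrunrrk

Derivation:
After op 1 (add_cursor(6)): buffer="vfuvunk" (len 7), cursors c1@4 c2@6 c3@6, authorship .......
After op 2 (insert('r')): buffer="vfuvrunrrk" (len 10), cursors c1@5 c2@9 c3@9, authorship ....1..23.
After op 3 (move_right): buffer="vfuvrunrrk" (len 10), cursors c1@6 c2@10 c3@10, authorship ....1..23.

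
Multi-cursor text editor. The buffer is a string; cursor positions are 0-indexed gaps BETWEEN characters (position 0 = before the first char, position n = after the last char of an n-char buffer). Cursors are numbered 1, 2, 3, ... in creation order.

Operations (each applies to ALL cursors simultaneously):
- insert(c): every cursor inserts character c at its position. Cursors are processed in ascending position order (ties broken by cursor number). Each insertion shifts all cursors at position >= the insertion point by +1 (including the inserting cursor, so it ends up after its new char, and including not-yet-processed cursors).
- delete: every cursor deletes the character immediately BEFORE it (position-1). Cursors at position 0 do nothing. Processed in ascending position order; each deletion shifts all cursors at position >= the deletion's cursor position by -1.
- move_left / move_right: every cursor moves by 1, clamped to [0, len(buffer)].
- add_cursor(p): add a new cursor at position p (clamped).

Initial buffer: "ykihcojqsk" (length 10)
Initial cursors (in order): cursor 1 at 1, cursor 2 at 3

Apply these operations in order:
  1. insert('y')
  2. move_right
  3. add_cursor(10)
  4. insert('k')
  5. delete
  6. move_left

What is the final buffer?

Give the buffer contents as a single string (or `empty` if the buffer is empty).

After op 1 (insert('y')): buffer="yykiyhcojqsk" (len 12), cursors c1@2 c2@5, authorship .1..2.......
After op 2 (move_right): buffer="yykiyhcojqsk" (len 12), cursors c1@3 c2@6, authorship .1..2.......
After op 3 (add_cursor(10)): buffer="yykiyhcojqsk" (len 12), cursors c1@3 c2@6 c3@10, authorship .1..2.......
After op 4 (insert('k')): buffer="yykkiyhkcojqksk" (len 15), cursors c1@4 c2@8 c3@13, authorship .1.1.2.2....3..
After op 5 (delete): buffer="yykiyhcojqsk" (len 12), cursors c1@3 c2@6 c3@10, authorship .1..2.......
After op 6 (move_left): buffer="yykiyhcojqsk" (len 12), cursors c1@2 c2@5 c3@9, authorship .1..2.......

Answer: yykiyhcojqsk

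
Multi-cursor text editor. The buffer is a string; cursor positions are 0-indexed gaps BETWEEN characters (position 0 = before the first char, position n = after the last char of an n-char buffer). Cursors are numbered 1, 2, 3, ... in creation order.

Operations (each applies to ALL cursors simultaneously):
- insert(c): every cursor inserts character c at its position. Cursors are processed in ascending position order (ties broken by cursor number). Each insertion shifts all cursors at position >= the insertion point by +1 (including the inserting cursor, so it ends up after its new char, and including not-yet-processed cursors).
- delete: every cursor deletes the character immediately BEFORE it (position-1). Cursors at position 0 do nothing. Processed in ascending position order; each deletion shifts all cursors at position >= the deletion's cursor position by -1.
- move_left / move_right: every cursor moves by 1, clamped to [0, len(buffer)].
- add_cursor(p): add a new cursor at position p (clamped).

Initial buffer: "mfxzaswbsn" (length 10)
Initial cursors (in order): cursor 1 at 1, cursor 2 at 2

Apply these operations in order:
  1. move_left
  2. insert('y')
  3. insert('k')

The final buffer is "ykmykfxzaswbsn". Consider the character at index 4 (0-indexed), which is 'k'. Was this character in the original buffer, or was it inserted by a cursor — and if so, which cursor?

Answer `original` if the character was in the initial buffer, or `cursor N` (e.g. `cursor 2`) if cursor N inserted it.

After op 1 (move_left): buffer="mfxzaswbsn" (len 10), cursors c1@0 c2@1, authorship ..........
After op 2 (insert('y')): buffer="ymyfxzaswbsn" (len 12), cursors c1@1 c2@3, authorship 1.2.........
After op 3 (insert('k')): buffer="ykmykfxzaswbsn" (len 14), cursors c1@2 c2@5, authorship 11.22.........
Authorship (.=original, N=cursor N): 1 1 . 2 2 . . . . . . . . .
Index 4: author = 2

Answer: cursor 2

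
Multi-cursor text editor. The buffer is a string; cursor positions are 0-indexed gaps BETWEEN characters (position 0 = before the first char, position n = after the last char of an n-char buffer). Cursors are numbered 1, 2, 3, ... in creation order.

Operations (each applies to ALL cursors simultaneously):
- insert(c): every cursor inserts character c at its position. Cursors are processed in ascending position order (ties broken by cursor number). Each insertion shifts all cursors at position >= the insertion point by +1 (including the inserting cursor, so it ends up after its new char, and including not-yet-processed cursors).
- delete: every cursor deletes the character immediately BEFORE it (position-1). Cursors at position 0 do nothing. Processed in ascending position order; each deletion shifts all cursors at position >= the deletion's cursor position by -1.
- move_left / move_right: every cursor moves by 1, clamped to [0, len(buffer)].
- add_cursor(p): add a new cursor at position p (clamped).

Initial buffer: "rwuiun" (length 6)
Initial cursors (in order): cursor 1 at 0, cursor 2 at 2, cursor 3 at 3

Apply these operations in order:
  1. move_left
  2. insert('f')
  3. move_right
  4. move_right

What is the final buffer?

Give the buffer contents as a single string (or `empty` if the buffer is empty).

After op 1 (move_left): buffer="rwuiun" (len 6), cursors c1@0 c2@1 c3@2, authorship ......
After op 2 (insert('f')): buffer="frfwfuiun" (len 9), cursors c1@1 c2@3 c3@5, authorship 1.2.3....
After op 3 (move_right): buffer="frfwfuiun" (len 9), cursors c1@2 c2@4 c3@6, authorship 1.2.3....
After op 4 (move_right): buffer="frfwfuiun" (len 9), cursors c1@3 c2@5 c3@7, authorship 1.2.3....

Answer: frfwfuiun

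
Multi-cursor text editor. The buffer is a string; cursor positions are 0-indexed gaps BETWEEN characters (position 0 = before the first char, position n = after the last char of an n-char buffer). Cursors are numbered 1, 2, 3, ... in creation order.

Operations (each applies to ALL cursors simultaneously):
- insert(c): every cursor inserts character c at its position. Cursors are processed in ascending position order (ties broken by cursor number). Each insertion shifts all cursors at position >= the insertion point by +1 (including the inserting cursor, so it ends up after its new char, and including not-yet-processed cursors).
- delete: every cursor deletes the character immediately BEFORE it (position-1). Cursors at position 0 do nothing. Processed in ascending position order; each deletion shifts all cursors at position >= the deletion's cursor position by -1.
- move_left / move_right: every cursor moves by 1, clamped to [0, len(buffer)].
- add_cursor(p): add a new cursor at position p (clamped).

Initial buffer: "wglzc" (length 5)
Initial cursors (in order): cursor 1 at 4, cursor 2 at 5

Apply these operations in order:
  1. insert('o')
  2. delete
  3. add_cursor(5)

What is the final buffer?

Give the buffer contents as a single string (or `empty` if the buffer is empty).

Answer: wglzc

Derivation:
After op 1 (insert('o')): buffer="wglzoco" (len 7), cursors c1@5 c2@7, authorship ....1.2
After op 2 (delete): buffer="wglzc" (len 5), cursors c1@4 c2@5, authorship .....
After op 3 (add_cursor(5)): buffer="wglzc" (len 5), cursors c1@4 c2@5 c3@5, authorship .....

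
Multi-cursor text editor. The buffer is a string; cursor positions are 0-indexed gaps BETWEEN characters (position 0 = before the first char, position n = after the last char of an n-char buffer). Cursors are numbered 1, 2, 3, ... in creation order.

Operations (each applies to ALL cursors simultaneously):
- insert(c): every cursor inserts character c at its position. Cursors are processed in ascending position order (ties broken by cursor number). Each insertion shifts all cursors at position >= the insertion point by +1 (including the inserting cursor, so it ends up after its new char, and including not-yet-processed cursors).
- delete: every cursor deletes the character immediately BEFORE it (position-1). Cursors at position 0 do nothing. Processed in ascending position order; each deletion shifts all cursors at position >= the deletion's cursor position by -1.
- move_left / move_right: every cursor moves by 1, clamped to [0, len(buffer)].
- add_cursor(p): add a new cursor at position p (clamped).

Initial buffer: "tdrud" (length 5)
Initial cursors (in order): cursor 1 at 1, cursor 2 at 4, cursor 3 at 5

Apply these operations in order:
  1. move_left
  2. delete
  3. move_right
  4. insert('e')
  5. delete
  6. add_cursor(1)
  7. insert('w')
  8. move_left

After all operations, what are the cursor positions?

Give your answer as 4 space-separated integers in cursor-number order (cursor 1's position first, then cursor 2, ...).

Answer: 2 6 6 2

Derivation:
After op 1 (move_left): buffer="tdrud" (len 5), cursors c1@0 c2@3 c3@4, authorship .....
After op 2 (delete): buffer="tdd" (len 3), cursors c1@0 c2@2 c3@2, authorship ...
After op 3 (move_right): buffer="tdd" (len 3), cursors c1@1 c2@3 c3@3, authorship ...
After op 4 (insert('e')): buffer="teddee" (len 6), cursors c1@2 c2@6 c3@6, authorship .1..23
After op 5 (delete): buffer="tdd" (len 3), cursors c1@1 c2@3 c3@3, authorship ...
After op 6 (add_cursor(1)): buffer="tdd" (len 3), cursors c1@1 c4@1 c2@3 c3@3, authorship ...
After op 7 (insert('w')): buffer="twwddww" (len 7), cursors c1@3 c4@3 c2@7 c3@7, authorship .14..23
After op 8 (move_left): buffer="twwddww" (len 7), cursors c1@2 c4@2 c2@6 c3@6, authorship .14..23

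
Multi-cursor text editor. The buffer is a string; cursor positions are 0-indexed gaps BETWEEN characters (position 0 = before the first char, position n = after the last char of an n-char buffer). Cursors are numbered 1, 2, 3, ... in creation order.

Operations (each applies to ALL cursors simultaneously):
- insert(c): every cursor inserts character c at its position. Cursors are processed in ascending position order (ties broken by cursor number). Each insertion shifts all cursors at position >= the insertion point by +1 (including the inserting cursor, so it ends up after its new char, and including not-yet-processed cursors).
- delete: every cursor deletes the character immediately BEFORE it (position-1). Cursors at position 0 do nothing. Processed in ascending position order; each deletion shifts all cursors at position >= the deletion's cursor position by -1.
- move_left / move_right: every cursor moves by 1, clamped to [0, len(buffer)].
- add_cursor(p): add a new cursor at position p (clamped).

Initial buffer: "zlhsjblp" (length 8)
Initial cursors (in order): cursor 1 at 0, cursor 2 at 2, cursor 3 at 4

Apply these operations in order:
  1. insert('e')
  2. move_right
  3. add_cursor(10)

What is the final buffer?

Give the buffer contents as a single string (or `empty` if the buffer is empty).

After op 1 (insert('e')): buffer="ezlehsejblp" (len 11), cursors c1@1 c2@4 c3@7, authorship 1..2..3....
After op 2 (move_right): buffer="ezlehsejblp" (len 11), cursors c1@2 c2@5 c3@8, authorship 1..2..3....
After op 3 (add_cursor(10)): buffer="ezlehsejblp" (len 11), cursors c1@2 c2@5 c3@8 c4@10, authorship 1..2..3....

Answer: ezlehsejblp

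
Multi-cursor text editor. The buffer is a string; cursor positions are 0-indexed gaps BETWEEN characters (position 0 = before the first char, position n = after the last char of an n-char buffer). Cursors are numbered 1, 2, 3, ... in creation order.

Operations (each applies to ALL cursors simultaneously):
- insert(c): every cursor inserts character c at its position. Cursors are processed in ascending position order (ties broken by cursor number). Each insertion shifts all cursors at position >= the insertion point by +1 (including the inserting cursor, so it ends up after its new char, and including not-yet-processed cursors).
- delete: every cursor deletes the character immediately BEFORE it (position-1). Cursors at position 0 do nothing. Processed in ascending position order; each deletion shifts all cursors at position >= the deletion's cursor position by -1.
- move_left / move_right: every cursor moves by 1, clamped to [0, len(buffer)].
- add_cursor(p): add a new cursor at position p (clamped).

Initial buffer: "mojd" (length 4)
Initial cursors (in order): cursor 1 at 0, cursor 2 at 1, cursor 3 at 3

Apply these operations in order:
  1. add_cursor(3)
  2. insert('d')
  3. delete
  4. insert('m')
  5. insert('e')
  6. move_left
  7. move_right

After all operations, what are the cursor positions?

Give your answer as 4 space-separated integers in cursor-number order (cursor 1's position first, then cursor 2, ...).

After op 1 (add_cursor(3)): buffer="mojd" (len 4), cursors c1@0 c2@1 c3@3 c4@3, authorship ....
After op 2 (insert('d')): buffer="dmdojddd" (len 8), cursors c1@1 c2@3 c3@7 c4@7, authorship 1.2..34.
After op 3 (delete): buffer="mojd" (len 4), cursors c1@0 c2@1 c3@3 c4@3, authorship ....
After op 4 (insert('m')): buffer="mmmojmmd" (len 8), cursors c1@1 c2@3 c3@7 c4@7, authorship 1.2..34.
After op 5 (insert('e')): buffer="memmeojmmeed" (len 12), cursors c1@2 c2@5 c3@11 c4@11, authorship 11.22..3434.
After op 6 (move_left): buffer="memmeojmmeed" (len 12), cursors c1@1 c2@4 c3@10 c4@10, authorship 11.22..3434.
After op 7 (move_right): buffer="memmeojmmeed" (len 12), cursors c1@2 c2@5 c3@11 c4@11, authorship 11.22..3434.

Answer: 2 5 11 11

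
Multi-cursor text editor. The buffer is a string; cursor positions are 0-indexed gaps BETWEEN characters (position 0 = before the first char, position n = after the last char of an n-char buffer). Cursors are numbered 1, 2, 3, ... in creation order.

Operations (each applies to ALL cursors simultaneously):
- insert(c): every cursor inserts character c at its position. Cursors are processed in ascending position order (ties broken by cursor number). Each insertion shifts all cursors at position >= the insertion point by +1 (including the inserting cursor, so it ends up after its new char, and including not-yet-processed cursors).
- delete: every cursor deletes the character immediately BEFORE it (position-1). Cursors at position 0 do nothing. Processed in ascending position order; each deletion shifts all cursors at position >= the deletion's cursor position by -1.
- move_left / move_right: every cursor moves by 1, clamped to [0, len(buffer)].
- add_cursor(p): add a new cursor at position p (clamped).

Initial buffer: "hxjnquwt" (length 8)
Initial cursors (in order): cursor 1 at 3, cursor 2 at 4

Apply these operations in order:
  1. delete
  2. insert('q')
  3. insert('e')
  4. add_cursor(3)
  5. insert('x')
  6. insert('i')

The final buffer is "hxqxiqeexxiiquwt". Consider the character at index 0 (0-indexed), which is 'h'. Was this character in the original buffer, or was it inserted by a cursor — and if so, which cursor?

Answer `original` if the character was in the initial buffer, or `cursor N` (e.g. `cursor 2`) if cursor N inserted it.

Answer: original

Derivation:
After op 1 (delete): buffer="hxquwt" (len 6), cursors c1@2 c2@2, authorship ......
After op 2 (insert('q')): buffer="hxqqquwt" (len 8), cursors c1@4 c2@4, authorship ..12....
After op 3 (insert('e')): buffer="hxqqeequwt" (len 10), cursors c1@6 c2@6, authorship ..1212....
After op 4 (add_cursor(3)): buffer="hxqqeequwt" (len 10), cursors c3@3 c1@6 c2@6, authorship ..1212....
After op 5 (insert('x')): buffer="hxqxqeexxquwt" (len 13), cursors c3@4 c1@9 c2@9, authorship ..1321212....
After op 6 (insert('i')): buffer="hxqxiqeexxiiquwt" (len 16), cursors c3@5 c1@12 c2@12, authorship ..1332121212....
Authorship (.=original, N=cursor N): . . 1 3 3 2 1 2 1 2 1 2 . . . .
Index 0: author = original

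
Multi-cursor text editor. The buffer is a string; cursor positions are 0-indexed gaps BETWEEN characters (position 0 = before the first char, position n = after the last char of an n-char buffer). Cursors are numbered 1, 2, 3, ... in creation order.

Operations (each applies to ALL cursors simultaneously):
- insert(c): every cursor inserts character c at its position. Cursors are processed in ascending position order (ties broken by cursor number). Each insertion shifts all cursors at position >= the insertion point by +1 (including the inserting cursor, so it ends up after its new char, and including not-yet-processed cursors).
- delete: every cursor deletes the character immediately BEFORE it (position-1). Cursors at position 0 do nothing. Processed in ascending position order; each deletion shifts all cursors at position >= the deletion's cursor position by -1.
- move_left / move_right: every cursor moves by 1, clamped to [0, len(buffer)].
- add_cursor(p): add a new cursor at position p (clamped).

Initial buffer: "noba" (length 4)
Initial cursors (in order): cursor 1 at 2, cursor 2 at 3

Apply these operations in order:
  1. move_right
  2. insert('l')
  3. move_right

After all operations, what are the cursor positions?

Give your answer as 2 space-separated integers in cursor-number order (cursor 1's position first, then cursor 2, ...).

Answer: 5 6

Derivation:
After op 1 (move_right): buffer="noba" (len 4), cursors c1@3 c2@4, authorship ....
After op 2 (insert('l')): buffer="noblal" (len 6), cursors c1@4 c2@6, authorship ...1.2
After op 3 (move_right): buffer="noblal" (len 6), cursors c1@5 c2@6, authorship ...1.2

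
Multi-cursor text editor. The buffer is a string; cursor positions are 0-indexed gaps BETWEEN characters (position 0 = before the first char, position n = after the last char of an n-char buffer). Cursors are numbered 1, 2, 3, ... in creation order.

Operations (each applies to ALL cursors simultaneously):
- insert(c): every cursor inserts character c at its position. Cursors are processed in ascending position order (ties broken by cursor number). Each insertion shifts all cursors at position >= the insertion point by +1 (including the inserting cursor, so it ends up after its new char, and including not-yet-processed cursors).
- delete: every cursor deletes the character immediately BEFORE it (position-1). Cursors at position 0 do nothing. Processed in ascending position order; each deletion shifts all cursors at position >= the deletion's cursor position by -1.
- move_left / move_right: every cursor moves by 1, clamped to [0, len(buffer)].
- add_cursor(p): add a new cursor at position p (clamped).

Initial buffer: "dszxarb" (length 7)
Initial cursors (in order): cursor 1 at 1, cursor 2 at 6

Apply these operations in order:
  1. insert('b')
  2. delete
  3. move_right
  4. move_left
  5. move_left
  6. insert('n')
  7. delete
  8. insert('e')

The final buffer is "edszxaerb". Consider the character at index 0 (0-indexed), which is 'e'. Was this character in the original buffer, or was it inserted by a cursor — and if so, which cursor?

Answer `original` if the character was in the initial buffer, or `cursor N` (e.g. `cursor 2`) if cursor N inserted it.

Answer: cursor 1

Derivation:
After op 1 (insert('b')): buffer="dbszxarbb" (len 9), cursors c1@2 c2@8, authorship .1.....2.
After op 2 (delete): buffer="dszxarb" (len 7), cursors c1@1 c2@6, authorship .......
After op 3 (move_right): buffer="dszxarb" (len 7), cursors c1@2 c2@7, authorship .......
After op 4 (move_left): buffer="dszxarb" (len 7), cursors c1@1 c2@6, authorship .......
After op 5 (move_left): buffer="dszxarb" (len 7), cursors c1@0 c2@5, authorship .......
After op 6 (insert('n')): buffer="ndszxanrb" (len 9), cursors c1@1 c2@7, authorship 1.....2..
After op 7 (delete): buffer="dszxarb" (len 7), cursors c1@0 c2@5, authorship .......
After op 8 (insert('e')): buffer="edszxaerb" (len 9), cursors c1@1 c2@7, authorship 1.....2..
Authorship (.=original, N=cursor N): 1 . . . . . 2 . .
Index 0: author = 1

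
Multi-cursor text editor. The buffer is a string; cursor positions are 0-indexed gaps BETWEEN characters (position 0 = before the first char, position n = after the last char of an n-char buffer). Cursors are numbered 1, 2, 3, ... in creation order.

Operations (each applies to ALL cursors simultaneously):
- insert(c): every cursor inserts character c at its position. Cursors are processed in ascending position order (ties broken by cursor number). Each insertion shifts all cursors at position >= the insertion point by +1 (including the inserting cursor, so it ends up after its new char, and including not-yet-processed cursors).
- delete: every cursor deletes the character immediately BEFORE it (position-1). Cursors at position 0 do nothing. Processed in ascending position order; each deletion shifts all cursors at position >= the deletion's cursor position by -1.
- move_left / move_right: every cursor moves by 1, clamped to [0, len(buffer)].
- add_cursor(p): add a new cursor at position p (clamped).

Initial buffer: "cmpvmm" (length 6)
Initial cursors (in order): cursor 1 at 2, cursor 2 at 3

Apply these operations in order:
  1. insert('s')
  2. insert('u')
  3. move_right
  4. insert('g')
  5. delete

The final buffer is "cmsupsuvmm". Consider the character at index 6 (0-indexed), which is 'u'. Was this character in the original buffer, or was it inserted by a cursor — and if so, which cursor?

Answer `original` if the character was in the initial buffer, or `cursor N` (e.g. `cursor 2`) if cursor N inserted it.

Answer: cursor 2

Derivation:
After op 1 (insert('s')): buffer="cmspsvmm" (len 8), cursors c1@3 c2@5, authorship ..1.2...
After op 2 (insert('u')): buffer="cmsupsuvmm" (len 10), cursors c1@4 c2@7, authorship ..11.22...
After op 3 (move_right): buffer="cmsupsuvmm" (len 10), cursors c1@5 c2@8, authorship ..11.22...
After op 4 (insert('g')): buffer="cmsupgsuvgmm" (len 12), cursors c1@6 c2@10, authorship ..11.122.2..
After op 5 (delete): buffer="cmsupsuvmm" (len 10), cursors c1@5 c2@8, authorship ..11.22...
Authorship (.=original, N=cursor N): . . 1 1 . 2 2 . . .
Index 6: author = 2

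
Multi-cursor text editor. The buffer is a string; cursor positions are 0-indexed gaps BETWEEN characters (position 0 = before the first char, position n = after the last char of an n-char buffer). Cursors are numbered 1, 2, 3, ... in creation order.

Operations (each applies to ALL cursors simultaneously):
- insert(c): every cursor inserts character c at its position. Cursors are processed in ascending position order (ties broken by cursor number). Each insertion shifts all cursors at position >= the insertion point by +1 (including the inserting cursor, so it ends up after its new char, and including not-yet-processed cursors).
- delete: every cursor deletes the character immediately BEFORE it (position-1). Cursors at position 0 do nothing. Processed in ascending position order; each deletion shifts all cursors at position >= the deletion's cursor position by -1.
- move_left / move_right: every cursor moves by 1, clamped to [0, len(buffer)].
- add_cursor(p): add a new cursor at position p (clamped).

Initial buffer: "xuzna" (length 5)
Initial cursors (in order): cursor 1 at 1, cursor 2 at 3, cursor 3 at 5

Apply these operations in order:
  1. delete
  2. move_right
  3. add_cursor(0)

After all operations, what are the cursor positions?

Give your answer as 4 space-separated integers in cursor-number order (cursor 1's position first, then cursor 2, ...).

After op 1 (delete): buffer="un" (len 2), cursors c1@0 c2@1 c3@2, authorship ..
After op 2 (move_right): buffer="un" (len 2), cursors c1@1 c2@2 c3@2, authorship ..
After op 3 (add_cursor(0)): buffer="un" (len 2), cursors c4@0 c1@1 c2@2 c3@2, authorship ..

Answer: 1 2 2 0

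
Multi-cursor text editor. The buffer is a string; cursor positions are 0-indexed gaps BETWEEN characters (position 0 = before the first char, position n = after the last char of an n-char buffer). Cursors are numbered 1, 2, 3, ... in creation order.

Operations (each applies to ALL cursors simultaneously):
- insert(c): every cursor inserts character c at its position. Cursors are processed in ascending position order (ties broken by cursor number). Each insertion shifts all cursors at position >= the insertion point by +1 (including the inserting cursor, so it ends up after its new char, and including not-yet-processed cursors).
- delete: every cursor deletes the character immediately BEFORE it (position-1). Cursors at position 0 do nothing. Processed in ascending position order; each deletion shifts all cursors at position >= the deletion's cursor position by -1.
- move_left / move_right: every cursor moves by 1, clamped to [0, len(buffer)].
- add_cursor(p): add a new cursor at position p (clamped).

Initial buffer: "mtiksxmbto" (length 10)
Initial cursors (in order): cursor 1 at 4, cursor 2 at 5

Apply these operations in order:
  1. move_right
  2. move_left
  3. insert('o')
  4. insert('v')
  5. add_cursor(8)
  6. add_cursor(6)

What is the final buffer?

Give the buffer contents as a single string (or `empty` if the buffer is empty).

Answer: mtikovsovxmbto

Derivation:
After op 1 (move_right): buffer="mtiksxmbto" (len 10), cursors c1@5 c2@6, authorship ..........
After op 2 (move_left): buffer="mtiksxmbto" (len 10), cursors c1@4 c2@5, authorship ..........
After op 3 (insert('o')): buffer="mtikosoxmbto" (len 12), cursors c1@5 c2@7, authorship ....1.2.....
After op 4 (insert('v')): buffer="mtikovsovxmbto" (len 14), cursors c1@6 c2@9, authorship ....11.22.....
After op 5 (add_cursor(8)): buffer="mtikovsovxmbto" (len 14), cursors c1@6 c3@8 c2@9, authorship ....11.22.....
After op 6 (add_cursor(6)): buffer="mtikovsovxmbto" (len 14), cursors c1@6 c4@6 c3@8 c2@9, authorship ....11.22.....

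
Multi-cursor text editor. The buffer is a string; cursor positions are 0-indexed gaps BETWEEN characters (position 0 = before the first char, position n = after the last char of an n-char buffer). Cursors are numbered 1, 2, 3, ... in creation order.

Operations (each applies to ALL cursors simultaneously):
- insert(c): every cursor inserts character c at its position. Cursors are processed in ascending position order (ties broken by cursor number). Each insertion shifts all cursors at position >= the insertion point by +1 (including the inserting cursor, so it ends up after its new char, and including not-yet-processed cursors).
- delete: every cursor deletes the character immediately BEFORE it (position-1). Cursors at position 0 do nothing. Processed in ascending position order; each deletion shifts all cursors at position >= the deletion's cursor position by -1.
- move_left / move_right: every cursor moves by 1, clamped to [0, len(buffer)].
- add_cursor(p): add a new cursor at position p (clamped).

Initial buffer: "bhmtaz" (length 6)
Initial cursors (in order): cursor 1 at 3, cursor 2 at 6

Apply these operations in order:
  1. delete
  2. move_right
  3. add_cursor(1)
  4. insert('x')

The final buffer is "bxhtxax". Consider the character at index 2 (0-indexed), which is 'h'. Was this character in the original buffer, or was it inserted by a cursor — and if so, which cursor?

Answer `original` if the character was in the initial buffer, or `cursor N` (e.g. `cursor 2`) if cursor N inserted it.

Answer: original

Derivation:
After op 1 (delete): buffer="bhta" (len 4), cursors c1@2 c2@4, authorship ....
After op 2 (move_right): buffer="bhta" (len 4), cursors c1@3 c2@4, authorship ....
After op 3 (add_cursor(1)): buffer="bhta" (len 4), cursors c3@1 c1@3 c2@4, authorship ....
After op 4 (insert('x')): buffer="bxhtxax" (len 7), cursors c3@2 c1@5 c2@7, authorship .3..1.2
Authorship (.=original, N=cursor N): . 3 . . 1 . 2
Index 2: author = original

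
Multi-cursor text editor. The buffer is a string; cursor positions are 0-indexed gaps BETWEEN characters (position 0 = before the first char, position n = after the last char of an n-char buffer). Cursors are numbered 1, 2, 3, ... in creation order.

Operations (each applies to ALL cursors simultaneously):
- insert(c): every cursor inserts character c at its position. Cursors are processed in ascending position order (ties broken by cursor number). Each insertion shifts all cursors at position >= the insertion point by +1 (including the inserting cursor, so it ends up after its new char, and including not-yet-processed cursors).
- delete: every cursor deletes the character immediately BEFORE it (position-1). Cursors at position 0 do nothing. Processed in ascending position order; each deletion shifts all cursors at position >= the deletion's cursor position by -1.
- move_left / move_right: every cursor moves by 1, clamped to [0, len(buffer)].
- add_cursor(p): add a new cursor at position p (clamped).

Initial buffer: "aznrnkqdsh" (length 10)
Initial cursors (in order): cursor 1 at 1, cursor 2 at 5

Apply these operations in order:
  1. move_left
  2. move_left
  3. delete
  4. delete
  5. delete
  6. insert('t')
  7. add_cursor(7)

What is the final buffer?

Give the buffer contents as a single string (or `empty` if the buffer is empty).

Answer: ttrnkqdsh

Derivation:
After op 1 (move_left): buffer="aznrnkqdsh" (len 10), cursors c1@0 c2@4, authorship ..........
After op 2 (move_left): buffer="aznrnkqdsh" (len 10), cursors c1@0 c2@3, authorship ..........
After op 3 (delete): buffer="azrnkqdsh" (len 9), cursors c1@0 c2@2, authorship .........
After op 4 (delete): buffer="arnkqdsh" (len 8), cursors c1@0 c2@1, authorship ........
After op 5 (delete): buffer="rnkqdsh" (len 7), cursors c1@0 c2@0, authorship .......
After op 6 (insert('t')): buffer="ttrnkqdsh" (len 9), cursors c1@2 c2@2, authorship 12.......
After op 7 (add_cursor(7)): buffer="ttrnkqdsh" (len 9), cursors c1@2 c2@2 c3@7, authorship 12.......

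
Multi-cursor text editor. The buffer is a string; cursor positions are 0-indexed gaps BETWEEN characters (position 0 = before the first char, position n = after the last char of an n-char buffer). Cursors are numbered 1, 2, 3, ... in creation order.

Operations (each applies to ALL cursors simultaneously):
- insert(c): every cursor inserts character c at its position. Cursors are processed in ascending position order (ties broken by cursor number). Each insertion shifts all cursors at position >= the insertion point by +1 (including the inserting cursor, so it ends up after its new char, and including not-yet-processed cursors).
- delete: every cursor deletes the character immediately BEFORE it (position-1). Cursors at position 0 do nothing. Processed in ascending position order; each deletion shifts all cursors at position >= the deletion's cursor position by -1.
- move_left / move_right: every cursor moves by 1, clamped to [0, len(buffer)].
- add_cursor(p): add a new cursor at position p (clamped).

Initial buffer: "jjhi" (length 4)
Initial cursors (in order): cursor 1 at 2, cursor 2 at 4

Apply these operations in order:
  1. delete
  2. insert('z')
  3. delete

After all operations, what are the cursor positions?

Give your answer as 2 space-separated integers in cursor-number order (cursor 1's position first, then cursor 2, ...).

Answer: 1 2

Derivation:
After op 1 (delete): buffer="jh" (len 2), cursors c1@1 c2@2, authorship ..
After op 2 (insert('z')): buffer="jzhz" (len 4), cursors c1@2 c2@4, authorship .1.2
After op 3 (delete): buffer="jh" (len 2), cursors c1@1 c2@2, authorship ..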